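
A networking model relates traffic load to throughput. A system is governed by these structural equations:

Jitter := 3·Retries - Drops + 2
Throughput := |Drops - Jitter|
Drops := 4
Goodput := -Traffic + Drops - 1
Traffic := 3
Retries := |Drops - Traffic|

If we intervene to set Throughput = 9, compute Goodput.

The intervention breaks the incoming arrows to Throughput: Throughput := |Drops - Jitter| no longer applies, and Throughput = 9.
Since Goodput is not a descendant of the intervened variable, it is unaffected.
Goodput = -Traffic + Drops - 1  [with Traffic=3, Drops=4]  = 0

0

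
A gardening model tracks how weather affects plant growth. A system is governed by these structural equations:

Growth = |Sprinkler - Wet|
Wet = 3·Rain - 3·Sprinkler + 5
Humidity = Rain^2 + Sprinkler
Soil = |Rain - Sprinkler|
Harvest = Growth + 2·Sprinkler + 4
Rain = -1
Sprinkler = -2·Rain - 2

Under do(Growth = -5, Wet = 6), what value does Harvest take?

-1

Setting Growth = -5, Wet = 6 by intervention discards those variables' equations.
Sprinkler = -2·Rain - 2  [with Rain=-1]  = 0
Harvest = Growth + 2·Sprinkler + 4  [with Growth=-5, Sprinkler=0]  = -1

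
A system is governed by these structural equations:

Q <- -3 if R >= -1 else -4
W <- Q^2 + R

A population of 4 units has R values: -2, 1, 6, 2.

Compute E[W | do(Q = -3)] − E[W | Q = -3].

-1.25

Under do(Q=-3), Q's equation is replaced by Q=-3 for every unit. Per-unit W: 7, 10, 15, 11. Mean = 10.75.
E[W|Q=-3] averages over only the 3 units with Q=-3 (R = 1, 6, 2): W = 10, 15, 11, mean 12.
Difference = 10.75 − 12 = -1.25.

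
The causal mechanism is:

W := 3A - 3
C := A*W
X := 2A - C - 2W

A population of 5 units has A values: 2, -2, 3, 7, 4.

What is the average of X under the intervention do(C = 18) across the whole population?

-23.2

The intervention sets C=18 in all 5 units regardless of A. Recomputing X per unit gives -20, -4, -24, -40, -28; average -23.2.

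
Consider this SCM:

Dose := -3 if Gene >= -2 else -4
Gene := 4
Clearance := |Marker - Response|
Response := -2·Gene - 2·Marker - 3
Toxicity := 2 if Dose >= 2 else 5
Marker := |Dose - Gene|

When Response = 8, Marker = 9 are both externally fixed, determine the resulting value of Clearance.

The joint intervention fixes Response = 8, Marker = 9, removing each variable's own equation.
Clearance = |Marker - Response|  [with Marker=9, Response=8]  = 1

1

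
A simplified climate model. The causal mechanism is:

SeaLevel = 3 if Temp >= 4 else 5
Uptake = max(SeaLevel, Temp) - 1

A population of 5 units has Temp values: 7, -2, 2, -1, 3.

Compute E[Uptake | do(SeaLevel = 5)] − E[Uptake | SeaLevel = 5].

do(SeaLevel=5) breaks SeaLevel's dependence on Temp. With SeaLevel=5 fixed, Uptake across the units is 6, 4, 4, 4, 4, mean 4.4.
Conditioning on SeaLevel=5 selects the 4 unit(s) with Temp ∈ {-2, 2, -1, 3}. Their Uptake values: 4, 4, 4, 4. Mean = 4.
Difference = 4.4 − 4 = 0.4.

0.4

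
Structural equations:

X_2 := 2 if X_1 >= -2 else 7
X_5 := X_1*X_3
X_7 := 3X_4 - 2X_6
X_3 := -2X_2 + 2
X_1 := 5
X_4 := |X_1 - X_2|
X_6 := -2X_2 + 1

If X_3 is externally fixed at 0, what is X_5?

0

do(X_3=0) replaces the equation X_3 := -2X_2 + 2 with the constant X_3 = 0.
X_5 = X_1*X_3  [with X_1=5, X_3=0]  = 0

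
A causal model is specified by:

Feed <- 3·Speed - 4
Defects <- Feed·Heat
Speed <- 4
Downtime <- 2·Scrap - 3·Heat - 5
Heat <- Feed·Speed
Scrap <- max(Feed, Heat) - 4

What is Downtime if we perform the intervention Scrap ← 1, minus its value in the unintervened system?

The intervention breaks the incoming arrows to Scrap: Scrap <- max(Feed, Heat) - 4 no longer applies, and Scrap = 1.
Feed = 3·Speed - 4  [with Speed=4]  = 8
Heat = Feed·Speed  [with Feed=8, Speed=4]  = 32
Downtime = 2·Scrap - 3·Heat - 5  [with Scrap=1, Heat=32]  = -99
Without intervention: Feed = 3·Speed - 4  [with Speed=4]  = 8; Heat = Feed·Speed  [with Feed=8, Speed=4]  = 32; Scrap = max(Feed, Heat) - 4  [with Feed=8, Heat=32]  = 28; Downtime = 2·Scrap - 3·Heat - 5  [with Scrap=28, Heat=32]  = -45.
Change = -99 − (-45) = -54.

-54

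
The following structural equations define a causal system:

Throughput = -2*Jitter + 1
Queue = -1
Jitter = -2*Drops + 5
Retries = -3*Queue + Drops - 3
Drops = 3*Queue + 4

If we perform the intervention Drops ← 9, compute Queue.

Under do(Drops=9), the mechanism Drops = 3*Queue + 4 is discarded; Drops is fixed at 9.
Queue is not downstream of the intervention, so its value is determined by the original equations.

-1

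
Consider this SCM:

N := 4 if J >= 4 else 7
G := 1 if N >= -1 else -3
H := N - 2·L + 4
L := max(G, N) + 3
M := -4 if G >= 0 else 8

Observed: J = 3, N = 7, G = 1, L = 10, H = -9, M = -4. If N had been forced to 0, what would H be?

-4

do(N=0) replaces the equation N := 4 if J >= 4 else 7 with the constant N = 0.
G = 1 if N >= -1 else -3  [with N=0]  = 1
L = max(G, N) + 3  [with G=1, N=0]  = 4
H = N - 2·L + 4  [with N=0, L=4]  = -4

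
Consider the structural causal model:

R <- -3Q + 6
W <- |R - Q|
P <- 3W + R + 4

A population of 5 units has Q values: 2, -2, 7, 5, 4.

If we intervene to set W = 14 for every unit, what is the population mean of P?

42.4

The intervention sets W=14 in all 5 units regardless of Q. Recomputing P per unit gives 46, 58, 31, 37, 40; average 42.4.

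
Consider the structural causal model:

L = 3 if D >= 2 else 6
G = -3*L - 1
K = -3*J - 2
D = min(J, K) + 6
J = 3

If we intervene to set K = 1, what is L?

3

Under do(K=1), the mechanism K = -3*J - 2 is discarded; K is fixed at 1.
D = min(J, K) + 6  [with J=3, K=1]  = 7
L = 3 if D >= 2 else 6  [with D=7]  = 3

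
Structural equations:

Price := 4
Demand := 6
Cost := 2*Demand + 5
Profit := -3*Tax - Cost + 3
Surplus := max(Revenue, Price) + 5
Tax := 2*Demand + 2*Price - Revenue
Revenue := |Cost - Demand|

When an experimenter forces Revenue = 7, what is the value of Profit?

-53

Under do(Revenue=7), the mechanism Revenue := |Cost - Demand| is discarded; Revenue is fixed at 7.
Cost = 2*Demand + 5  [with Demand=6]  = 17
Tax = 2*Demand + 2*Price - Revenue  [with Demand=6, Price=4, Revenue=7]  = 13
Profit = -3*Tax - Cost + 3  [with Tax=13, Cost=17]  = -53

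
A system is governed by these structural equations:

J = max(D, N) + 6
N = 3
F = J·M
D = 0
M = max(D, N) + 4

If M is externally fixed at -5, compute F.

-45

Intervening sets M = -5 and removes its equation (M = max(D, N) + 4).
J = max(D, N) + 6  [with D=0, N=3]  = 9
F = J·M  [with J=9, M=-5]  = -45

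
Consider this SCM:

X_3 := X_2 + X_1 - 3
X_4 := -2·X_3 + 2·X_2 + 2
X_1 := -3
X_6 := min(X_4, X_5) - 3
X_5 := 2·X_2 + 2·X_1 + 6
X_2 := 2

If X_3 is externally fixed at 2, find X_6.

-1

The intervention breaks the incoming arrows to X_3: X_3 := X_2 + X_1 - 3 no longer applies, and X_3 = 2.
X_4 = -2·X_3 + 2·X_2 + 2  [with X_3=2, X_2=2]  = 2
X_5 = 2·X_2 + 2·X_1 + 6  [with X_2=2, X_1=-3]  = 4
X_6 = min(X_4, X_5) - 3  [with X_4=2, X_5=4]  = -1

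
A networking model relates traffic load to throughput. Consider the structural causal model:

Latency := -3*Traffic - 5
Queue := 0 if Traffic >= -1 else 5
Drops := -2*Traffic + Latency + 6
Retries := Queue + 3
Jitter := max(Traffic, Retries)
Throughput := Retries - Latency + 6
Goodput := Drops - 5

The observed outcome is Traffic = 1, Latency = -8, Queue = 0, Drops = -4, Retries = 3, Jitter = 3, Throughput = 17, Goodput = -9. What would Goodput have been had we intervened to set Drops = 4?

do(Drops=4) replaces the equation Drops := -2*Traffic + Latency + 6 with the constant Drops = 4.
Goodput = Drops - 5  [with Drops=4]  = -1

-1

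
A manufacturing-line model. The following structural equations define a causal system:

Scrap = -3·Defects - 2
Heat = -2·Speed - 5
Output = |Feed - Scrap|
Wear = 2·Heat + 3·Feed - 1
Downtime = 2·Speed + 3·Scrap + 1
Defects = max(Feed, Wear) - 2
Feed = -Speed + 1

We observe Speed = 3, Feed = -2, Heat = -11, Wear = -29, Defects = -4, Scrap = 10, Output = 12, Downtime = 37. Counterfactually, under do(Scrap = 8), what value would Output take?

10

Intervening sets Scrap = 8 and removes its equation (Scrap = -3·Defects - 2).
Feed = -Speed + 1  [with Speed=3]  = -2
Output = |Feed - Scrap|  [with Feed=-2, Scrap=8]  = 10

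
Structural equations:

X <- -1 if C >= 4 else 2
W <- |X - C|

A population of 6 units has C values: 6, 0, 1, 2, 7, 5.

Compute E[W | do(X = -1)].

Under do(X=-1), X's equation is replaced by X=-1 for every unit. Per-unit W: 7, 1, 2, 3, 8, 6. Mean = 4.5.

4.5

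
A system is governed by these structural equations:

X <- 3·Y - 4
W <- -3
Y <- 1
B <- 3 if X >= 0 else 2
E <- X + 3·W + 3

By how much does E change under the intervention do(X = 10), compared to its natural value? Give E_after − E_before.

do(X=10) replaces the equation X <- 3·Y - 4 with the constant X = 10.
E = X + 3·W + 3  [with X=10, W=-3]  = 4
Without intervention: X = 3·Y - 4  [with Y=1]  = -1; E = X + 3·W + 3  [with X=-1, W=-3]  = -7.
Change = 4 − (-7) = 11.

11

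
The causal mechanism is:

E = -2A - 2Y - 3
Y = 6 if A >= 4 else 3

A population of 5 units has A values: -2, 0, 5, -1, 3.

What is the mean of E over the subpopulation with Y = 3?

Observing Y=3 restricts to units where Y's equation naturally yields 3: A ∈ {-2, 0, -1, 3}. In that subpopulation E = -5, -9, -7, -15, mean -9.

-9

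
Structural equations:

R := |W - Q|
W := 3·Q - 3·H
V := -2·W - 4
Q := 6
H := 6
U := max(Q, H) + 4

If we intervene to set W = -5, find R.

The intervention breaks the incoming arrows to W: W := 3·Q - 3·H no longer applies, and W = -5.
R = |W - Q|  [with W=-5, Q=6]  = 11

11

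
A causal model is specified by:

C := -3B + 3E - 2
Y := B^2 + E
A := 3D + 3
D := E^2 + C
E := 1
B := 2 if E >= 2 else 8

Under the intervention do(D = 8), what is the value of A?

The intervention breaks the incoming arrows to D: D := E^2 + C no longer applies, and D = 8.
A = 3D + 3  [with D=8]  = 27

27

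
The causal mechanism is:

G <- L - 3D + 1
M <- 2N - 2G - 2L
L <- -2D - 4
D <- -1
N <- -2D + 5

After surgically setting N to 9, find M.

18

Intervening sets N = 9 and removes its equation (N <- -2D + 5).
L = -2D - 4  [with D=-1]  = -2
G = L - 3D + 1  [with L=-2, D=-1]  = 2
M = 2N - 2G - 2L  [with N=9, G=2, L=-2]  = 18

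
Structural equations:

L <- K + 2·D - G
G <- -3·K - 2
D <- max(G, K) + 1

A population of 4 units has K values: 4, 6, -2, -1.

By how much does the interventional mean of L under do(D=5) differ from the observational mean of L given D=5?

do(D=5) breaks D's dependence on K. With D=5 fixed, L across the units is 28, 36, 4, 8, mean 19.
Conditioning on D=5 selects the 2 unit(s) with K ∈ {4, -2}. Their L values: 28, 4. Mean = 16.
Difference = 19 − 16 = 3.

3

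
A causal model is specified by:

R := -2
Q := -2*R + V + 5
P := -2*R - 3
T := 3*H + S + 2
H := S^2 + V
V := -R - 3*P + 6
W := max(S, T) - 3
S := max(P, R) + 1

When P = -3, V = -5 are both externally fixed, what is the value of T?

Under do(P = -3, V = -5), each intervened variable's structural equation is replaced by its fixed value.
S = max(P, R) + 1  [with P=-3, R=-2]  = -1
H = S^2 + V  [with S=-1, V=-5]  = -4
T = 3*H + S + 2  [with H=-4, S=-1]  = -11

-11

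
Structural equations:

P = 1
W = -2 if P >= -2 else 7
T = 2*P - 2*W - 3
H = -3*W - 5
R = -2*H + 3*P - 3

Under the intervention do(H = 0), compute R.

Intervening sets H = 0 and removes its equation (H = -3*W - 5).
R = -2*H + 3*P - 3  [with H=0, P=1]  = 0

0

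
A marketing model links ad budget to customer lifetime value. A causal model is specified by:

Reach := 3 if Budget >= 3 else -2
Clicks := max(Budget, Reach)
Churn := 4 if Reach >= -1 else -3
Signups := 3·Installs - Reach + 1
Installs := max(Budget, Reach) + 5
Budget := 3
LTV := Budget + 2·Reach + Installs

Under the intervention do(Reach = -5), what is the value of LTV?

Under do(Reach=-5), the mechanism Reach := 3 if Budget >= 3 else -2 is discarded; Reach is fixed at -5.
Installs = max(Budget, Reach) + 5  [with Budget=3, Reach=-5]  = 8
LTV = Budget + 2·Reach + Installs  [with Budget=3, Reach=-5, Installs=8]  = 1

1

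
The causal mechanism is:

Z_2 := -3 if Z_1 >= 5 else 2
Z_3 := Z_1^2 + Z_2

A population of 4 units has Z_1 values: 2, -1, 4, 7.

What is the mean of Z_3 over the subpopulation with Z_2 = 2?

9

Observing Z_2=2 restricts to units where Z_2's equation naturally yields 2: Z_1 ∈ {2, -1, 4}. In that subpopulation Z_3 = 6, 3, 18, mean 9.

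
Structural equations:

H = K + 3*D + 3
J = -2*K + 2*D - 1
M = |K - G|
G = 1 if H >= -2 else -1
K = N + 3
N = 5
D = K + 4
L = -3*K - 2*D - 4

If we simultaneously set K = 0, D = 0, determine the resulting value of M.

1

The joint intervention fixes K = 0, D = 0, removing each variable's own equation.
H = K + 3*D + 3  [with K=0, D=0]  = 3
G = 1 if H >= -2 else -1  [with H=3]  = 1
M = |K - G|  [with K=0, G=1]  = 1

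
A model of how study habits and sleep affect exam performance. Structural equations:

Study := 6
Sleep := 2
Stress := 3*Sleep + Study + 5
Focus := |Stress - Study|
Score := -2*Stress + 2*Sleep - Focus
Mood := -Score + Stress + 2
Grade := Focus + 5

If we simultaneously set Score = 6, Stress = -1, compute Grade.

12

The joint intervention fixes Score = 6, Stress = -1, removing each variable's own equation.
Focus = |Stress - Study|  [with Stress=-1, Study=6]  = 7
Grade = Focus + 5  [with Focus=7]  = 12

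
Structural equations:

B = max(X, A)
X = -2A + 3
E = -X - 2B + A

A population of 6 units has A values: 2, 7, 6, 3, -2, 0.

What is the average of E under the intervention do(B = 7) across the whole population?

do(B=7) breaks B's dependence on A. With B=7 fixed, E across the units is -11, 4, 1, -8, -23, -17, mean -9.

-9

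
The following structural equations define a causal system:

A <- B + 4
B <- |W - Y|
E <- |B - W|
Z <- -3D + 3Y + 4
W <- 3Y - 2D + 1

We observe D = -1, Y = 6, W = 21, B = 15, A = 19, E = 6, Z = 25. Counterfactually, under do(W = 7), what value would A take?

5

do(W=7) replaces the equation W <- 3Y - 2D + 1 with the constant W = 7.
B = |W - Y|  [with W=7, Y=6]  = 1
A = B + 4  [with B=1]  = 5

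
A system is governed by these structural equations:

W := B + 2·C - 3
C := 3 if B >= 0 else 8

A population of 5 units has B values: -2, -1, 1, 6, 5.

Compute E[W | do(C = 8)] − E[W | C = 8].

3.3

Under do(C=8), C's equation is replaced by C=8 for every unit. Per-unit W: 11, 12, 14, 19, 18. Mean = 14.8.
E[W|C=8] averages over only the 2 units with C=8 (B = -2, -1): W = 11, 12, mean 11.5.
Difference = 14.8 − 11.5 = 3.3.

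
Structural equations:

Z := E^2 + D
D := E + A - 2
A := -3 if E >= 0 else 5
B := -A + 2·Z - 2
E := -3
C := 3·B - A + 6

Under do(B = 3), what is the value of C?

The intervention breaks the incoming arrows to B: B := -A + 2·Z - 2 no longer applies, and B = 3.
A = -3 if E >= 0 else 5  [with E=-3]  = 5
C = 3·B - A + 6  [with B=3, A=5]  = 10

10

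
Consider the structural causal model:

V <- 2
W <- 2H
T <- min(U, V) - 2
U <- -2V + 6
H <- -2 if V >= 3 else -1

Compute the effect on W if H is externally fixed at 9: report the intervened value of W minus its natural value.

20

Intervening sets H = 9 and removes its equation (H <- -2 if V >= 3 else -1).
W = 2H  [with H=9]  = 18
Without intervention: H = -2 if V >= 3 else -1  [with V=2]  = -1; W = 2H  [with H=-1]  = -2.
Change = 18 − (-2) = 20.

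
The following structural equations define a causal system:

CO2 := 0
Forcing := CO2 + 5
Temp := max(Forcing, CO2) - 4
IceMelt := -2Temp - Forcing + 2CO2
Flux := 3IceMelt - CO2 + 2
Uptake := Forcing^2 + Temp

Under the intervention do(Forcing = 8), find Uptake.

68

Under do(Forcing=8), the mechanism Forcing := CO2 + 5 is discarded; Forcing is fixed at 8.
Temp = max(Forcing, CO2) - 4  [with Forcing=8, CO2=0]  = 4
Uptake = Forcing^2 + Temp  [with Forcing=8, Temp=4]  = 68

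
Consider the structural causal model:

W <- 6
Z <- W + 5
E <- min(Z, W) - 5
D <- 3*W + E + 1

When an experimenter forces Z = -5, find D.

9

Under do(Z=-5), the mechanism Z <- W + 5 is discarded; Z is fixed at -5.
E = min(Z, W) - 5  [with Z=-5, W=6]  = -10
D = 3*W + E + 1  [with W=6, E=-10]  = 9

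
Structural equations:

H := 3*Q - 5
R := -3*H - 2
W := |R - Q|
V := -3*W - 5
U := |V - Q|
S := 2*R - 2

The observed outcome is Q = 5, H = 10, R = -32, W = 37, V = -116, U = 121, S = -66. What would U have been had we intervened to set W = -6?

8

Under do(W=-6), the mechanism W := |R - Q| is discarded; W is fixed at -6.
V = -3*W - 5  [with W=-6]  = 13
U = |V - Q|  [with V=13, Q=5]  = 8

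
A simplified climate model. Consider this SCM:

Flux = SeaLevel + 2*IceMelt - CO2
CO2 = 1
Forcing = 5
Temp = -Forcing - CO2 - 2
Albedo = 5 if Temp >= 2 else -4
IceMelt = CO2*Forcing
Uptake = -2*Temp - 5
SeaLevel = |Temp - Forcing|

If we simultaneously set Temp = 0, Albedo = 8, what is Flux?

14

Under do(Temp = 0, Albedo = 8), each intervened variable's structural equation is replaced by its fixed value.
IceMelt = CO2*Forcing  [with CO2=1, Forcing=5]  = 5
SeaLevel = |Temp - Forcing|  [with Temp=0, Forcing=5]  = 5
Flux = SeaLevel + 2*IceMelt - CO2  [with SeaLevel=5, IceMelt=5, CO2=1]  = 14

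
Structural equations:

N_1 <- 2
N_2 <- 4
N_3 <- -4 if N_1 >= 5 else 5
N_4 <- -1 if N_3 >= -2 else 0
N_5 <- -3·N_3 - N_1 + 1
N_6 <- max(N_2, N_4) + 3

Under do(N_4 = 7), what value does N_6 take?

10

Under do(N_4=7), the mechanism N_4 <- -1 if N_3 >= -2 else 0 is discarded; N_4 is fixed at 7.
N_6 = max(N_2, N_4) + 3  [with N_2=4, N_4=7]  = 10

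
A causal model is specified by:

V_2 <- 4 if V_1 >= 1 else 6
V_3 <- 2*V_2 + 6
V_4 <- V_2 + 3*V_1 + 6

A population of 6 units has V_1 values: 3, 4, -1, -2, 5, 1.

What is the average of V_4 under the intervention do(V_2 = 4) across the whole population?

15

Every unit gets V_2=4 under the intervention. V_4 values become 19, 22, 7, 4, 25, 13; E[V_4|do(V_2=4)] = 15.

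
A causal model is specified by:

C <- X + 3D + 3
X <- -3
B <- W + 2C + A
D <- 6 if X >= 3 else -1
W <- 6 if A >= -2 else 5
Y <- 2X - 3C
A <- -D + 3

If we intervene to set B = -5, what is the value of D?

do(B=-5) replaces the equation B <- W + 2C + A with the constant B = -5.
D is not downstream of the intervention, so its value is determined by the original equations.
D = 6 if X >= 3 else -1  [with X=-3]  = -1

-1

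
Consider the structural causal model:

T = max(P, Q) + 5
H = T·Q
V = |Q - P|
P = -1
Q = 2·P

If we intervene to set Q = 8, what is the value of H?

104

do(Q=8) replaces the equation Q = 2·P with the constant Q = 8.
T = max(P, Q) + 5  [with P=-1, Q=8]  = 13
H = T·Q  [with T=13, Q=8]  = 104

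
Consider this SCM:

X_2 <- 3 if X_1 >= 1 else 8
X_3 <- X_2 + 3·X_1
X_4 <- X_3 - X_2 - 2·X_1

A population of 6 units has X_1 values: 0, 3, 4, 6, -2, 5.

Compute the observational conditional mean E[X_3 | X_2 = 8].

5

Observing X_2=8 restricts to units where X_2's equation naturally yields 8: X_1 ∈ {0, -2}. In that subpopulation X_3 = 8, 2, mean 5.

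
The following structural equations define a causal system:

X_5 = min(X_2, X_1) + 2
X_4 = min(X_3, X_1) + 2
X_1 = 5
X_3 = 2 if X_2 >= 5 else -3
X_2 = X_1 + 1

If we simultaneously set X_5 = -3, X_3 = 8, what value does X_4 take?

7

Under do(X_5 = -3, X_3 = 8), each intervened variable's structural equation is replaced by its fixed value.
X_4 = min(X_3, X_1) + 2  [with X_3=8, X_1=5]  = 7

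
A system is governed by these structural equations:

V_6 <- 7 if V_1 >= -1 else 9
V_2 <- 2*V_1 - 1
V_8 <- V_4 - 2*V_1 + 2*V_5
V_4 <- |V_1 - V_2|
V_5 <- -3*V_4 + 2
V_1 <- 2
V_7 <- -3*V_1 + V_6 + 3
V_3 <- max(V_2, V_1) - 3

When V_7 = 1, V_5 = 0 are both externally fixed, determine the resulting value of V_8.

Under do(V_7 = 1, V_5 = 0), each intervened variable's structural equation is replaced by its fixed value.
V_2 = 2*V_1 - 1  [with V_1=2]  = 3
V_4 = |V_1 - V_2|  [with V_1=2, V_2=3]  = 1
V_8 = V_4 - 2*V_1 + 2*V_5  [with V_4=1, V_1=2, V_5=0]  = -3

-3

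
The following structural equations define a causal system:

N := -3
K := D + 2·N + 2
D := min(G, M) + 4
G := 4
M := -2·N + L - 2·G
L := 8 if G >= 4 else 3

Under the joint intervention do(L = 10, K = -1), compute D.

8

The joint intervention fixes L = 10, K = -1, removing each variable's own equation.
M = -2·N + L - 2·G  [with N=-3, L=10, G=4]  = 8
D = min(G, M) + 4  [with G=4, M=8]  = 8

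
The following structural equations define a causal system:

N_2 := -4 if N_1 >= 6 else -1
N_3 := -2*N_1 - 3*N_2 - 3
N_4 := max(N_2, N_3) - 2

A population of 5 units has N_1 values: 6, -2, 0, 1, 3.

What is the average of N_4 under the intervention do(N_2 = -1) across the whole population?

-1.8

do(N_2=-1) breaks N_2's dependence on N_1. With N_2=-1 fixed, N_4 across the units is -3, 2, -2, -3, -3, mean -1.8.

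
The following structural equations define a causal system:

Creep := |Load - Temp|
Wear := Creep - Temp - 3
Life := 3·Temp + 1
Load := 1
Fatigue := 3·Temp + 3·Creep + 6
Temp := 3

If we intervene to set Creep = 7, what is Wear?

1

The intervention breaks the incoming arrows to Creep: Creep := |Load - Temp| no longer applies, and Creep = 7.
Wear = Creep - Temp - 3  [with Creep=7, Temp=3]  = 1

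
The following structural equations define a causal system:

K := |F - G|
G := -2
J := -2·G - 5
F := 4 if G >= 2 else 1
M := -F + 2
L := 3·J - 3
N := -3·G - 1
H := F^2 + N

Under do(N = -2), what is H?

-1

The intervention breaks the incoming arrows to N: N := -3·G - 1 no longer applies, and N = -2.
F = 4 if G >= 2 else 1  [with G=-2]  = 1
H = F^2 + N  [with F=1, N=-2]  = -1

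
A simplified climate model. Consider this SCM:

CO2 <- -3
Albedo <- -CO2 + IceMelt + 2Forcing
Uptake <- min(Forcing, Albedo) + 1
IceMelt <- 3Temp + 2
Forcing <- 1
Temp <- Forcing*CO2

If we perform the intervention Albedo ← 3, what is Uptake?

The intervention breaks the incoming arrows to Albedo: Albedo <- -CO2 + IceMelt + 2Forcing no longer applies, and Albedo = 3.
Uptake = min(Forcing, Albedo) + 1  [with Forcing=1, Albedo=3]  = 2

2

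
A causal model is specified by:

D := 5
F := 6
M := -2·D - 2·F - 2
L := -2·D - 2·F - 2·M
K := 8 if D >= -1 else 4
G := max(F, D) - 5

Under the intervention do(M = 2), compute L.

-26

The intervention breaks the incoming arrows to M: M := -2·D - 2·F - 2 no longer applies, and M = 2.
L = -2·D - 2·F - 2·M  [with D=5, F=6, M=2]  = -26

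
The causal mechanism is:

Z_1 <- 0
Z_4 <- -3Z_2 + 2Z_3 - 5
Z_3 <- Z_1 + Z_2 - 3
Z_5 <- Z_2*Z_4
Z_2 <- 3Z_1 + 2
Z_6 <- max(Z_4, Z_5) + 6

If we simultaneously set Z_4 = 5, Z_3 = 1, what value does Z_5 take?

10

The joint intervention fixes Z_4 = 5, Z_3 = 1, removing each variable's own equation.
Z_2 = 3Z_1 + 2  [with Z_1=0]  = 2
Z_5 = Z_2*Z_4  [with Z_2=2, Z_4=5]  = 10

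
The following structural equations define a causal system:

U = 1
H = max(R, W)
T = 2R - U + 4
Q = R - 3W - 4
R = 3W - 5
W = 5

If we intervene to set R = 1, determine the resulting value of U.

Under do(R=1), the mechanism R = 3W - 5 is discarded; R is fixed at 1.
Since U is not a descendant of the intervened variable, it is unaffected.

1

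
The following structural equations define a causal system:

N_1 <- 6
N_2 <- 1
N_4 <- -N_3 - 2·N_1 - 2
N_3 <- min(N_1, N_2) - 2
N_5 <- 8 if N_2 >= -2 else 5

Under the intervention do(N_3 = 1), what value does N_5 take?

do(N_3=1) replaces the equation N_3 <- min(N_1, N_2) - 2 with the constant N_3 = 1.
N_5 is not downstream of the intervention, so its value is determined by the original equations.
N_5 = 8 if N_2 >= -2 else 5  [with N_2=1]  = 8

8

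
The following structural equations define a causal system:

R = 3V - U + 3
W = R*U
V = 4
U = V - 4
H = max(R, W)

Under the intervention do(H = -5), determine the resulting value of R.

do(H=-5) replaces the equation H = max(R, W) with the constant H = -5.
R is not downstream of the intervention, so its value is determined by the original equations.
U = V - 4  [with V=4]  = 0
R = 3V - U + 3  [with V=4, U=0]  = 15

15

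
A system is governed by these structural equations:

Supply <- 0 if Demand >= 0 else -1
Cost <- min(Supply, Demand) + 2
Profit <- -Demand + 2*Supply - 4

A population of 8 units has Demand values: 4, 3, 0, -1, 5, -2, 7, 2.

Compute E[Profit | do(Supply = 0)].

The intervention sets Supply=0 in all 8 units regardless of Demand. Recomputing Profit per unit gives -8, -7, -4, -3, -9, -2, -11, -6; average -6.25.

-6.25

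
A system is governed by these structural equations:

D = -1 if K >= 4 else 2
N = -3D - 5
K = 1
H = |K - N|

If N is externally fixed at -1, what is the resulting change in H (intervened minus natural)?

-10

The intervention breaks the incoming arrows to N: N = -3D - 5 no longer applies, and N = -1.
H = |K - N|  [with K=1, N=-1]  = 2
Without intervention: D = -1 if K >= 4 else 2  [with K=1]  = 2; N = -3D - 5  [with D=2]  = -11; H = |K - N|  [with K=1, N=-11]  = 12.
Change = 2 − 12 = -10.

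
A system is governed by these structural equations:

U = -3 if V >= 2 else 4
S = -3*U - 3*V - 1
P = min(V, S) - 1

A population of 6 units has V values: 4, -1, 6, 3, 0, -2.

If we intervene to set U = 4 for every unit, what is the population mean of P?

do(U=4) breaks U's dependence on V. With U=4 fixed, P across the units is -26, -11, -32, -23, -14, -8, mean -19.

-19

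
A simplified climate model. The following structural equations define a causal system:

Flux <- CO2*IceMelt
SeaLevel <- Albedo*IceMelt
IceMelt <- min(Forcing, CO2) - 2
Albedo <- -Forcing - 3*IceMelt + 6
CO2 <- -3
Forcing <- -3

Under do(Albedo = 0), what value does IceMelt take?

Under do(Albedo=0), the mechanism Albedo <- -Forcing - 3*IceMelt + 6 is discarded; Albedo is fixed at 0.
Since IceMelt is not a descendant of the intervened variable, it is unaffected.
IceMelt = min(Forcing, CO2) - 2  [with Forcing=-3, CO2=-3]  = -5

-5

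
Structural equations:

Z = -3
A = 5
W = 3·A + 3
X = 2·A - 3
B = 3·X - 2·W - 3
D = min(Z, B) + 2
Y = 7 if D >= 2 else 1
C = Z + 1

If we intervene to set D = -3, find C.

-2

Intervening sets D = -3 and removes its equation (D = min(Z, B) + 2).
C is not downstream of the intervention, so its value is determined by the original equations.
C = Z + 1  [with Z=-3]  = -2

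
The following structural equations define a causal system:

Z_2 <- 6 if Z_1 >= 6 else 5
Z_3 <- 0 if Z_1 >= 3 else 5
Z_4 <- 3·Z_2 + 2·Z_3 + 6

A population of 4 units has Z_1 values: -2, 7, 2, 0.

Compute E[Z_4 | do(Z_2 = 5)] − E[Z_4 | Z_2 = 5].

-2.5

do(Z_2=5) breaks Z_2's dependence on Z_1. With Z_2=5 fixed, Z_4 across the units is 31, 21, 31, 31, mean 28.5.
Conditioning on Z_2=5 selects the 3 unit(s) with Z_1 ∈ {-2, 2, 0}. Their Z_4 values: 31, 31, 31. Mean = 31.
Difference = 28.5 − 31 = -2.5.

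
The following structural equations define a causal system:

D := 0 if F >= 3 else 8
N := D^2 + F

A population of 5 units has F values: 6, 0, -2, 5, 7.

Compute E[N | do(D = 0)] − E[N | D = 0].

Under do(D=0), D's equation is replaced by D=0 for every unit. Per-unit N: 6, 0, -2, 5, 7. Mean = 3.2.
E[N|D=0] averages over only the 3 units with D=0 (F = 6, 5, 7): N = 6, 5, 7, mean 6.
Difference = 3.2 − 6 = -2.8.

-2.8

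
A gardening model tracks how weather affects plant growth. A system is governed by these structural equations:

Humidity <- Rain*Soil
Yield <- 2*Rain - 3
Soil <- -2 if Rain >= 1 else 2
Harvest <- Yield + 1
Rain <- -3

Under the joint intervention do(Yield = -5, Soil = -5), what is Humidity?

Setting Yield = -5, Soil = -5 by intervention discards those variables' equations.
Humidity = Rain*Soil  [with Rain=-3, Soil=-5]  = 15

15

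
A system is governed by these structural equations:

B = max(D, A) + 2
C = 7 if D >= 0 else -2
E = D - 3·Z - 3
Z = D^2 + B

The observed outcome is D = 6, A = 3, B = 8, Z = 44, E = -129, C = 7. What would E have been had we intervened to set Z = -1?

Intervening sets Z = -1 and removes its equation (Z = D^2 + B).
E = D - 3·Z - 3  [with D=6, Z=-1]  = 6

6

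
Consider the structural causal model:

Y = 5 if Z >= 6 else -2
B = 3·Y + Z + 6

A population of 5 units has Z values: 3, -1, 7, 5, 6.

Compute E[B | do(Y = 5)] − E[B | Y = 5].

The intervention sets Y=5 in all 5 units regardless of Z. Recomputing B per unit gives 24, 20, 28, 26, 27; average 25.
Conditioning on Y=5 selects the 2 unit(s) with Z ∈ {7, 6}. Their B values: 28, 27. Mean = 27.5.
Difference = 25 − 27.5 = -2.5.

-2.5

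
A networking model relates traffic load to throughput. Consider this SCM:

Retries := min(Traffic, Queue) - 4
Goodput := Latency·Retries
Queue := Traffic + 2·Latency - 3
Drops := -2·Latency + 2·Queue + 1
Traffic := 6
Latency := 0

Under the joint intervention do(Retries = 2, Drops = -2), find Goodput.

Setting Retries = 2, Drops = -2 by intervention discards those variables' equations.
Goodput = Latency·Retries  [with Latency=0, Retries=2]  = 0

0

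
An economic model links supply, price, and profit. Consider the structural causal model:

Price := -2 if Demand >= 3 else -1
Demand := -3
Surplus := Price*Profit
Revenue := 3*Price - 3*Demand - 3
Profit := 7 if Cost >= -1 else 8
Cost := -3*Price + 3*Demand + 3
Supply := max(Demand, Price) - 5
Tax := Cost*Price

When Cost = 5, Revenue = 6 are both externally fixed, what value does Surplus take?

The joint intervention fixes Cost = 5, Revenue = 6, removing each variable's own equation.
Price = -2 if Demand >= 3 else -1  [with Demand=-3]  = -1
Profit = 7 if Cost >= -1 else 8  [with Cost=5]  = 7
Surplus = Price*Profit  [with Price=-1, Profit=7]  = -7

-7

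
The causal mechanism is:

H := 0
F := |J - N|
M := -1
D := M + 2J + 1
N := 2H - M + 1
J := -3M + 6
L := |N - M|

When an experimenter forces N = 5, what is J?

The intervention breaks the incoming arrows to N: N := 2H - M + 1 no longer applies, and N = 5.
J is not downstream of the intervention, so its value is determined by the original equations.
J = -3M + 6  [with M=-1]  = 9

9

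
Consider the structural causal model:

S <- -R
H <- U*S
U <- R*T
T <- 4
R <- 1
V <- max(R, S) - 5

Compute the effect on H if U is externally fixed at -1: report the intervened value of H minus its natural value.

The intervention breaks the incoming arrows to U: U <- R*T no longer applies, and U = -1.
S = -R  [with R=1]  = -1
H = U*S  [with U=-1, S=-1]  = 1
Without intervention: S = -R  [with R=1]  = -1; U = R*T  [with R=1, T=4]  = 4; H = U*S  [with U=4, S=-1]  = -4.
Change = 1 − (-4) = 5.

5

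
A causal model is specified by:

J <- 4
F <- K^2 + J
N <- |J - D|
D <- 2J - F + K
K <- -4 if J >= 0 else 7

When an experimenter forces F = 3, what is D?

The intervention breaks the incoming arrows to F: F <- K^2 + J no longer applies, and F = 3.
K = -4 if J >= 0 else 7  [with J=4]  = -4
D = 2J - F + K  [with J=4, F=3, K=-4]  = 1

1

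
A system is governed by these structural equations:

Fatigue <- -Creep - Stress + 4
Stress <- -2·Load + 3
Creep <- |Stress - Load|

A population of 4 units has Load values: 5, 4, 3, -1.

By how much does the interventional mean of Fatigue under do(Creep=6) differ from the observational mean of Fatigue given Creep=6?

3.5

Every unit gets Creep=6 under the intervention. Fatigue values become 5, 3, 1, -7; E[Fatigue|do(Creep=6)] = 0.5.
Conditioning on Creep=6 selects the 2 unit(s) with Load ∈ {3, -1}. Their Fatigue values: 1, -7. Mean = -3.
Difference = 0.5 − (-3) = 3.5.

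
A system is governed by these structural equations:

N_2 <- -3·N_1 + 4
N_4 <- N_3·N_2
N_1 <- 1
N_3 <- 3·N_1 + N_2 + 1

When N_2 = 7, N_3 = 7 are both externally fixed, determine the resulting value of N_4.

49

Setting N_2 = 7, N_3 = 7 by intervention discards those variables' equations.
N_4 = N_3·N_2  [with N_3=7, N_2=7]  = 49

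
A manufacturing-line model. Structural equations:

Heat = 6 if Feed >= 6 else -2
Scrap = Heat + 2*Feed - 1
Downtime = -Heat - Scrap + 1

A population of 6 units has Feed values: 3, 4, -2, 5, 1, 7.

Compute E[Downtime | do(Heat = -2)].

Every unit gets Heat=-2 under the intervention. Downtime values become 0, -2, 10, -4, 4, -8; E[Downtime|do(Heat=-2)] = 0.

0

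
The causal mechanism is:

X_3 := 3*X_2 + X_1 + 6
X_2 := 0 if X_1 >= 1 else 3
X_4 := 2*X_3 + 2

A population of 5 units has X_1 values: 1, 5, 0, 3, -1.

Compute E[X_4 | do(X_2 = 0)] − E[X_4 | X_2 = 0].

-2.8

do(X_2=0) breaks X_2's dependence on X_1. With X_2=0 fixed, X_4 across the units is 16, 24, 14, 20, 12, mean 17.2.
Observing X_2=0 restricts to units where X_2's equation naturally yields 0: X_1 ∈ {1, 5, 3}. In that subpopulation X_4 = 16, 24, 20, mean 20.
Difference = 17.2 − 20 = -2.8.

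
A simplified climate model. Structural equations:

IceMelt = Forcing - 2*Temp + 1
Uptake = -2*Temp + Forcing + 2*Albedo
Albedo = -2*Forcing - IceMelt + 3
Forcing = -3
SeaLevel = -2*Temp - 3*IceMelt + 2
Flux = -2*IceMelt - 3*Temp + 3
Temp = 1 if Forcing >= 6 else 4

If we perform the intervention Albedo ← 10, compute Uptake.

9

The intervention breaks the incoming arrows to Albedo: Albedo = -2*Forcing - IceMelt + 3 no longer applies, and Albedo = 10.
Temp = 1 if Forcing >= 6 else 4  [with Forcing=-3]  = 4
Uptake = -2*Temp + Forcing + 2*Albedo  [with Temp=4, Forcing=-3, Albedo=10]  = 9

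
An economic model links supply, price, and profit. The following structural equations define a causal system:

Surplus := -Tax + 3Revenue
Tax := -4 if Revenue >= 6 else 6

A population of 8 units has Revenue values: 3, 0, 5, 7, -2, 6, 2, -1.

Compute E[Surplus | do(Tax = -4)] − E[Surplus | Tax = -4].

-12

do(Tax=-4) breaks Tax's dependence on Revenue. With Tax=-4 fixed, Surplus across the units is 13, 4, 19, 25, -2, 22, 10, 1, mean 11.5.
E[Surplus|Tax=-4] averages over only the 2 units with Tax=-4 (Revenue = 7, 6): Surplus = 25, 22, mean 23.5.
Difference = 11.5 − 23.5 = -12.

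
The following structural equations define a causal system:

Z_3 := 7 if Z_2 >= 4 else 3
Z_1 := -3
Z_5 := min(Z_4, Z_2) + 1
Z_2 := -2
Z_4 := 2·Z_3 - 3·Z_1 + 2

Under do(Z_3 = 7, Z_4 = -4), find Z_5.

Setting Z_3 = 7, Z_4 = -4 by intervention discards those variables' equations.
Z_5 = min(Z_4, Z_2) + 1  [with Z_4=-4, Z_2=-2]  = -3

-3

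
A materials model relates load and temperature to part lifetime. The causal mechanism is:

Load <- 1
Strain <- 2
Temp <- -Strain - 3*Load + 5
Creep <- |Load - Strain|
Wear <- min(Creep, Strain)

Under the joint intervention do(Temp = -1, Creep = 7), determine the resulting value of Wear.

2

Setting Temp = -1, Creep = 7 by intervention discards those variables' equations.
Wear = min(Creep, Strain)  [with Creep=7, Strain=2]  = 2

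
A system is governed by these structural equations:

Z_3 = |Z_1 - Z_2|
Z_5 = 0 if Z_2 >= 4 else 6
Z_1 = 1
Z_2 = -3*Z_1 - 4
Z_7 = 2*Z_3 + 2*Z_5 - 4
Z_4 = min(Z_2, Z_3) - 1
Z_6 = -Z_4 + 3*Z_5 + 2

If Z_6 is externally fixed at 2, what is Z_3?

do(Z_6=2) replaces the equation Z_6 = -Z_4 + 3*Z_5 + 2 with the constant Z_6 = 2.
Z_3 is not downstream of the intervention, so its value is determined by the original equations.
Z_2 = -3*Z_1 - 4  [with Z_1=1]  = -7
Z_3 = |Z_1 - Z_2|  [with Z_1=1, Z_2=-7]  = 8

8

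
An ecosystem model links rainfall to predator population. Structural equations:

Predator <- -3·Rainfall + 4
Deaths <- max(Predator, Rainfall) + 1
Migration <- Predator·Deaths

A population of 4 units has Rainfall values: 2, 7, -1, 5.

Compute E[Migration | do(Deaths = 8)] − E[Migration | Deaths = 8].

do(Deaths=8) breaks Deaths's dependence on Rainfall. With Deaths=8 fixed, Migration across the units is -16, -136, 56, -88, mean -46.
Conditioning on Deaths=8 selects the 2 unit(s) with Rainfall ∈ {7, -1}. Their Migration values: -136, 56. Mean = -40.
Difference = -46 − (-40) = -6.

-6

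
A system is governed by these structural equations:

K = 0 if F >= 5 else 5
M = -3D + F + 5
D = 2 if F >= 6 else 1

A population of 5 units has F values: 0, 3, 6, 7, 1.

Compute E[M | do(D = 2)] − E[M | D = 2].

-3.1

do(D=2) breaks D's dependence on F. With D=2 fixed, M across the units is -1, 2, 5, 6, 0, mean 2.4.
E[M|D=2] averages over only the 2 units with D=2 (F = 6, 7): M = 5, 6, mean 5.5.
Difference = 2.4 − 5.5 = -3.1.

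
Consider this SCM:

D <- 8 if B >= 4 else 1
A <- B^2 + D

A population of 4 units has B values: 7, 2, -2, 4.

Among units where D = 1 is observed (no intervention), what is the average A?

5

Conditioning on D=1 selects the 2 unit(s) with B ∈ {2, -2}. Their A values: 5, 5. Mean = 5.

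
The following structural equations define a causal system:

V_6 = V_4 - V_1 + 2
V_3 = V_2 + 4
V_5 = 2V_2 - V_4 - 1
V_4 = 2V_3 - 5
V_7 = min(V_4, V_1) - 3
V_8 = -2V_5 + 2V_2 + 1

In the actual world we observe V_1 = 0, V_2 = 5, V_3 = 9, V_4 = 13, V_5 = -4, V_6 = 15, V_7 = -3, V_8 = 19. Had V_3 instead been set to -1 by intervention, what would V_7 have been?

-10

The intervention breaks the incoming arrows to V_3: V_3 = V_2 + 4 no longer applies, and V_3 = -1.
V_4 = 2V_3 - 5  [with V_3=-1]  = -7
V_7 = min(V_4, V_1) - 3  [with V_4=-7, V_1=0]  = -10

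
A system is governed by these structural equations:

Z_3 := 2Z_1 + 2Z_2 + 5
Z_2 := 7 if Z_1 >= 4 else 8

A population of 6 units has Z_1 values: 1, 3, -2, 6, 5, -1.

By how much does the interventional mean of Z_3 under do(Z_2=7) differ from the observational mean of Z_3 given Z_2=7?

The intervention sets Z_2=7 in all 6 units regardless of Z_1. Recomputing Z_3 per unit gives 21, 25, 15, 31, 29, 17; average 23.
E[Z_3|Z_2=7] averages over only the 2 units with Z_2=7 (Z_1 = 6, 5): Z_3 = 31, 29, mean 30.
Difference = 23 − 30 = -7.

-7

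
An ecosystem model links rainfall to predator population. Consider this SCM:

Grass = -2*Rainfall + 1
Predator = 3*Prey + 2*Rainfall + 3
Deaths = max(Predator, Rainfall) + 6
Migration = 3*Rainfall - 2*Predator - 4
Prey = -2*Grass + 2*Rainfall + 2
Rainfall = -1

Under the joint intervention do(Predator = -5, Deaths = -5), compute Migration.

3

The joint intervention fixes Predator = -5, Deaths = -5, removing each variable's own equation.
Migration = 3*Rainfall - 2*Predator - 4  [with Rainfall=-1, Predator=-5]  = 3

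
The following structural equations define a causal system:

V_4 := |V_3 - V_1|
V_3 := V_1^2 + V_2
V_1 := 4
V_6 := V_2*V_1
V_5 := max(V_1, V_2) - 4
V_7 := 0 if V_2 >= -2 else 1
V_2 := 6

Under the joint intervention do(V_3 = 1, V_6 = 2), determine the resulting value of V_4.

3

Setting V_3 = 1, V_6 = 2 by intervention discards those variables' equations.
V_4 = |V_3 - V_1|  [with V_3=1, V_1=4]  = 3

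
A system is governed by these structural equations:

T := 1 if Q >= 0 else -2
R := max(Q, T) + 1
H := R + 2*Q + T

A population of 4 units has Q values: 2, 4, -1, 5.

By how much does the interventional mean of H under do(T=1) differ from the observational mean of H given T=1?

-3

Under do(T=1), T's equation is replaced by T=1 for every unit. Per-unit H: 8, 14, 1, 17. Mean = 10.
Conditioning on T=1 selects the 3 unit(s) with Q ∈ {2, 4, 5}. Their H values: 8, 14, 17. Mean = 13.
Difference = 10 − 13 = -3.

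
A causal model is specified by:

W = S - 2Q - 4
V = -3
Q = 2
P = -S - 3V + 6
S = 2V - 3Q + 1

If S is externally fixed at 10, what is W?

2

The intervention breaks the incoming arrows to S: S = 2V - 3Q + 1 no longer applies, and S = 10.
W = S - 2Q - 4  [with S=10, Q=2]  = 2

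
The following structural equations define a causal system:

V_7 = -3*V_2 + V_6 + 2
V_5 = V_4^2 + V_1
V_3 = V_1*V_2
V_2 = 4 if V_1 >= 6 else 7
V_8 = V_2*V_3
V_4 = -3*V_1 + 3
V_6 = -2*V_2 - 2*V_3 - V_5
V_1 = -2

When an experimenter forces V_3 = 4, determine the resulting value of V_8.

28

The intervention breaks the incoming arrows to V_3: V_3 = V_1*V_2 no longer applies, and V_3 = 4.
V_2 = 4 if V_1 >= 6 else 7  [with V_1=-2]  = 7
V_8 = V_2*V_3  [with V_2=7, V_3=4]  = 28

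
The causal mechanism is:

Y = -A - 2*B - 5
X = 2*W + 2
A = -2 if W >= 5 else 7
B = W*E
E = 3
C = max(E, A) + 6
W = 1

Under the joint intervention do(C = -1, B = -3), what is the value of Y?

Setting C = -1, B = -3 by intervention discards those variables' equations.
A = -2 if W >= 5 else 7  [with W=1]  = 7
Y = -A - 2*B - 5  [with A=7, B=-3]  = -6

-6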